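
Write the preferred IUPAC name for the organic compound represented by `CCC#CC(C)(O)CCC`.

The longest carbon chain that includes the –OH group and the multiple bond has 8 carbons, so the parent hydride is octane.
The highest-priority functional group is an alcohol (–OH), so the name ends in -ol.
There is one C≡C triple bond, indicated by the ending -yne.
Choose the numbering such that numbering from this end puts the hydroxyl group at C-4 rather than C-5.
This places the hydroxyl at C-4; the triple bond between C-5 and C-6; a methyl group at C-4.
Putting it together: 4-methyloct-5-yn-4-ol.

4-methyloct-5-yn-4-ol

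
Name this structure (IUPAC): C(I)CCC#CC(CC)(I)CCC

The longest chain bearing the multiple bond is 9 carbons long (nonane).
A C≡C triple bond in the chain gives the infix -yne-.
Number the chain so that numbering from this end puts the triple bond at C-4 rather than C-5.
That gives the triple bond between C-4 and C-5; an ethyl group at C-6; iodo groups at C-1 and C-6.
The substituents are ordered alphabetically, ignoring any di-/tri- multipliers.
Assembling the pieces gives 6-ethyl-1,6-diiodonon-4-yne.

6-ethyl-1,6-diiodonon-4-yne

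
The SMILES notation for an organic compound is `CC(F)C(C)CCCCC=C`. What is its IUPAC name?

Counting along the main chain through the multiple bond gives 9 carbons: the parent is nonane.
The chain contains a C=C double bond, so the unsaturation ending is -ene.
The numbering direction is chosen so that numbering from this end puts the double bond at C-1 rather than C-8.
With this numbering: the double bond between C-1 and C-2; a fluoro group at C-8; a methyl group at C-7.
The substituents are ordered alphabetically, ignoring any di-/tri- multipliers.
The name is 8-fluoro-7-methylnon-1-ene.

8-fluoro-7-methylnon-1-ene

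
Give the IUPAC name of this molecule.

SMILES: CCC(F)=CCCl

1-chloro-3-fluoropent-2-ene

The longest chain bearing the multiple bond is 5 carbons long (pentane).
The chain contains a C=C double bond, so the unsaturation ending is -ene.
Number the chain so that numbering from this end puts the double bond at C-2 rather than C-3.
With this numbering: the double bond between C-2 and C-3; a chloro group at C-1; a fluoro group at C-3.
The substituents are ordered alphabetically, ignoring any di-/tri- multipliers.
Putting it together: 1-chloro-3-fluoropent-2-ene.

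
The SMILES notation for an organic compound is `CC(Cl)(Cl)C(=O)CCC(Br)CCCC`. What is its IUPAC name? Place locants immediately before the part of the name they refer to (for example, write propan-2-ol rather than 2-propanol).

The longest chain bearing the carbonyl is 10 carbons long (decane).
A ketone (C=O on an internal carbon) is the principal characteristic group, giving the suffix -one.
Number the chain so that numbering from this end puts the carbonyl group at C-3 rather than C-8.
That gives the carbonyl at C-3; a bromo group at C-6; two chloro groups at C-2.
Prefixes are listed alphabetically: bromo, chloro.
The name is 6-bromo-2,2-dichlorodecan-3-one.

6-bromo-2,2-dichlorodecan-3-one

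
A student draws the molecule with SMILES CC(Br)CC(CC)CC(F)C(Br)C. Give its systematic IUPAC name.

2,7-dibromo-5-ethyl-3-fluorooctane

The parent chain contains 8 carbons (octane).
Choose the numbering such that the substituent locant set {2,3,5,7} is lower than {2,4,6,7} at the first point of difference.
That gives bromo groups at C-2 and C-7; an ethyl group at C-5; a fluoro group at C-3.
The substituents are ordered alphabetically, ignoring any di-/tri- multipliers.
The name is 2,7-dibromo-5-ethyl-3-fluorooctane.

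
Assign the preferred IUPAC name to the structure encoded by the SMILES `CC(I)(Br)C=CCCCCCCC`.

The longest carbon chain that includes the multiple bond has 11 carbons, so the parent hydride is undecane.
A C=C double bond in the chain gives the infix -ene-.
Choose the numbering such that numbering from this end puts the double bond at C-3 rather than C-8.
With this numbering: the double bond between C-3 and C-4; a bromo group at C-2; an iodo group at C-2.
Substituent prefixes are cited in alphabetical order (multiplying prefixes like di-/tri- are ignored for ordering).
Putting it together: 2-bromo-2-iodoundec-3-ene.

2-bromo-2-iodoundec-3-ene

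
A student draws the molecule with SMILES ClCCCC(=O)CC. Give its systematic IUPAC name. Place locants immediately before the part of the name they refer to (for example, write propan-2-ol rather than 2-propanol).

Counting along the main chain through the carbonyl gives 6 carbons: the parent is hexane.
The highest-priority functional group is a ketone (C=O on an internal carbon), so the name ends in -one.
Choose the numbering such that numbering from this end puts the carbonyl group at C-3 rather than C-4.
With this numbering: the carbonyl at C-3; a chloro group at C-6.
Putting it together: 6-chlorohexan-3-one.

6-chlorohexan-3-one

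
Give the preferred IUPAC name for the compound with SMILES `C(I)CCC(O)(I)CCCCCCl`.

The longest carbon chain that includes the –OH group has 9 carbons, so the parent hydride is nonane.
The principal characteristic group is an alcohol (–OH), named with the suffix -ol.
Number the chain so that numbering from this end puts the hydroxyl group at C-4 rather than C-6.
This places the hydroxyl at C-4; a chloro group at C-9; iodo groups at C-1 and C-4.
The substituents are ordered alphabetically, ignoring any di-/tri- multipliers.
Putting it together: 9-chloro-1,4-diiodononan-4-ol.

9-chloro-1,4-diiodononan-4-ol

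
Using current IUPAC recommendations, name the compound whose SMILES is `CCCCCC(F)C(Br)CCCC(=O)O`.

Counting along the main chain through the –COOH group gives 11 carbons: the parent is undecane.
A carboxylic acid (terminal –COOH) is the principal characteristic group, giving the suffix -oic acid.
Choose the numbering such that the carboxylic acid carbon is C-1 by definition.
With this numbering: a bromo group at C-5; a fluoro group at C-6.
The substituents are ordered alphabetically, ignoring any di-/tri- multipliers.
Putting it together: 5-bromo-6-fluoroundecanoic acid.

5-bromo-6-fluoroundecanoic acid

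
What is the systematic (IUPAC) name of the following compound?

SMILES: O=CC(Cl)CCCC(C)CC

2-chloro-6-methyloctanal

The longest chain bearing the –CHO group is 8 carbons long (octane).
The highest-priority functional group is an aldehyde (terminal –CHO), so the name ends in -al.
The numbering direction is chosen so that the aldehyde carbon is C-1 by definition.
This places a chloro group at C-2; a methyl group at C-6.
Substituent prefixes are cited in alphabetical order (multiplying prefixes like di-/tri- are ignored for ordering).
Putting it together: 2-chloro-6-methyloctanal.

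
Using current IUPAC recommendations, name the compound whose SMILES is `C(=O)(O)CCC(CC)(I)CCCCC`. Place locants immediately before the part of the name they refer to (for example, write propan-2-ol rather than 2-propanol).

The longest chain bearing the –COOH group is 9 carbons long (nonane).
The highest-priority functional group is a carboxylic acid (terminal –COOH), so the name ends in -oic acid.
The numbering direction is chosen so that the carboxylic acid carbon is C-1 by definition.
This places an ethyl group at C-4; an iodo group at C-4.
The substituents are ordered alphabetically, ignoring any di-/tri- multipliers.
The name is 4-ethyl-4-iodononanoic acid.

4-ethyl-4-iodononanoic acid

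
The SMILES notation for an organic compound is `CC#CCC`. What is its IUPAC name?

pent-2-yne

Counting along the main chain through the multiple bond gives 5 carbons: the parent is pentane.
A C≡C triple bond in the chain gives the infix -yne-.
The numbering direction is chosen so that numbering from this end puts the triple bond at C-2 rather than C-3.
This places the triple bond between C-2 and C-3.
Assembling the pieces gives pent-2-yne.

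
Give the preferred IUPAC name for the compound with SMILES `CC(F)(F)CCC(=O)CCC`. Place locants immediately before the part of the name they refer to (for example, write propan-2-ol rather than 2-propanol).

The longest chain bearing the carbonyl is 8 carbons long (octane).
The highest-priority functional group is a ketone (C=O on an internal carbon), so the name ends in -one.
The numbering direction is chosen so that numbering from this end puts the carbonyl group at C-4 rather than C-5.
This places the carbonyl at C-4; two fluoro groups at C-7.
Assembling the pieces gives 7,7-difluorooctan-4-one.

7,7-difluorooctan-4-one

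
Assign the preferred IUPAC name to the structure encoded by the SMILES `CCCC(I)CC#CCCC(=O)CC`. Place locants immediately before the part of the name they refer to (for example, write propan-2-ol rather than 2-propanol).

9-iodododec-6-yn-3-one

Counting along the main chain through the carbonyl and the multiple bond gives 12 carbons: the parent is dodecane.
The principal characteristic group is a ketone (C=O on an internal carbon), named with the suffix -one.
The chain contains a C≡C triple bond, so the unsaturation ending is -yne.
The numbering direction is chosen so that numbering from this end puts the carbonyl group at C-3 rather than C-10.
That gives the carbonyl at C-3; the triple bond between C-6 and C-7; an iodo group at C-9.
Assembling the pieces gives 9-iodododec-6-yn-3-one.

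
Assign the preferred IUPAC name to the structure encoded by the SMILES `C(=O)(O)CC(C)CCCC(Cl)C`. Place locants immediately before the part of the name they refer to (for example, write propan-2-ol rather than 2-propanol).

Counting along the main chain through the –COOH group gives 8 carbons: the parent is octane.
The highest-priority functional group is a carboxylic acid (terminal –COOH), so the name ends in -oic acid.
Choose the numbering such that the carboxylic acid carbon is C-1 by definition.
With this numbering: a chloro group at C-7; a methyl group at C-3.
The substituents are ordered alphabetically, ignoring any di-/tri- multipliers.
The name is 7-chloro-3-methyloctanoic acid.

7-chloro-3-methyloctanoic acid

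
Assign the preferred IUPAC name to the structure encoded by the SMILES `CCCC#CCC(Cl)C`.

2-chlorooct-4-yne

The longest chain bearing the multiple bond is 8 carbons long (octane).
A C≡C triple bond in the chain gives the infix -yne-.
Number the chain so that the substituent locant set {2} is lower than {7} at the first point of difference.
That gives the triple bond between C-4 and C-5; a chloro group at C-2.
Putting it together: 2-chlorooct-4-yne.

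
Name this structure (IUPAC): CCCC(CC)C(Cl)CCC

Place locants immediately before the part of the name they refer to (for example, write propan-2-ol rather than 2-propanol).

4-chloro-5-ethyloctane

The longest carbon chain is 8 atoms: the parent is octane.
Choose the numbering such that the locant sets are identical either way, so the alphabetically earlier chloro substituent takes the lower locant (4 rather than 5).
This places a chloro group at C-4; an ethyl group at C-5.
Prefixes are listed alphabetically: chloro, ethyl.
The name is 4-chloro-5-ethyloctane.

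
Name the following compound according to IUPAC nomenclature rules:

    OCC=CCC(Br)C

5-bromohex-2-en-1-ol

Counting along the main chain through the –OH group and the multiple bond gives 6 carbons: the parent is hexane.
The principal characteristic group is an alcohol (–OH), named with the suffix -ol.
There is one C=C double bond, indicated by the ending -ene.
Choose the numbering such that numbering from this end puts the hydroxyl group at C-1 rather than C-6.
That gives the hydroxyl at C-1; the double bond between C-2 and C-3; a bromo group at C-5.
Putting it together: 5-bromohex-2-en-1-ol.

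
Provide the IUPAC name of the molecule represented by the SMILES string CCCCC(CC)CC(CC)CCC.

The longest carbon chain is 10 atoms: the parent is decane.
Number the chain so that the substituent locant set {4,6} is lower than {5,7} at the first point of difference.
With this numbering: ethyl groups at C-4 and C-6.
Assembling the pieces gives 4,6-diethyldecane.

4,6-diethyldecane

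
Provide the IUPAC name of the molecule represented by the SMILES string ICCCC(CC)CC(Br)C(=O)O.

Counting along the main chain through the –COOH group gives 7 carbons: the parent is heptane.
A carboxylic acid (terminal –COOH) is the principal characteristic group, giving the suffix -oic acid.
Choose the numbering such that the carboxylic acid carbon is C-1 by definition.
With this numbering: a bromo group at C-2; an ethyl group at C-4; an iodo group at C-7.
Substituent prefixes are cited in alphabetical order (multiplying prefixes like di-/tri- are ignored for ordering).
The name is 2-bromo-4-ethyl-7-iodoheptanoic acid.

2-bromo-4-ethyl-7-iodoheptanoic acid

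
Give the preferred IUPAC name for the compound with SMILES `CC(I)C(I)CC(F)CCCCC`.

The longest carbon chain is 10 atoms: the parent is decane.
Number the chain so that the substituent locant set {2,3,5} is lower than {6,8,9} at the first point of difference.
With this numbering: a fluoro group at C-5; iodo groups at C-2 and C-3.
Prefixes are listed alphabetically: fluoro, iodo.
Assembling the pieces gives 5-fluoro-2,3-diiododecane.

5-fluoro-2,3-diiododecane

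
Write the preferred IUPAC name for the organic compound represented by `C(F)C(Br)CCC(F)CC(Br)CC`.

2,7-dibromo-1,5-difluorononane

The parent chain contains 9 carbons (nonane).
Choose the numbering such that the substituent locant set {1,2,5,7} is lower than {3,5,8,9} at the first point of difference.
That gives bromo groups at C-2 and C-7; fluoro groups at C-1 and C-5.
Prefixes are listed alphabetically: bromo, fluoro.
Putting it together: 2,7-dibromo-1,5-difluorononane.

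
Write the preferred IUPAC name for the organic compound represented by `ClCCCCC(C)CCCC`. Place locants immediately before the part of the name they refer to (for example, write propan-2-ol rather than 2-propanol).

1-chloro-5-methylnonane

The parent chain contains 9 carbons (nonane).
Choose the numbering such that the substituent locant set {1,5} is lower than {5,9} at the first point of difference.
With this numbering: a chloro group at C-1; a methyl group at C-5.
The substituents are ordered alphabetically, ignoring any di-/tri- multipliers.
Assembling the pieces gives 1-chloro-5-methylnonane.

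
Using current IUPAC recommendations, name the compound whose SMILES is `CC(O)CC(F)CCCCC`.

4-fluorononan-2-ol

Counting along the main chain through the –OH group gives 9 carbons: the parent is nonane.
The principal characteristic group is an alcohol (–OH), named with the suffix -ol.
The numbering direction is chosen so that numbering from this end puts the hydroxyl group at C-2 rather than C-8.
This places the hydroxyl at C-2; a fluoro group at C-4.
The name is 4-fluorononan-2-ol.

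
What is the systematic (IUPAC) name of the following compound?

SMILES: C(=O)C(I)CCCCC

2-iodoheptanal

Counting along the main chain through the –CHO group gives 7 carbons: the parent is heptane.
The principal characteristic group is an aldehyde (terminal –CHO), named with the suffix -al.
Number the chain so that the aldehyde carbon is C-1 by definition.
This places an iodo group at C-2.
Assembling the pieces gives 2-iodoheptanal.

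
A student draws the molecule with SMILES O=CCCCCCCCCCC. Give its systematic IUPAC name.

undecanal

The longest chain bearing the –CHO group is 11 carbons long (undecane).
The principal characteristic group is an aldehyde (terminal –CHO), named with the suffix -al.
Choose the numbering such that the aldehyde carbon is C-1 by definition.
Assembling the pieces gives undecanal.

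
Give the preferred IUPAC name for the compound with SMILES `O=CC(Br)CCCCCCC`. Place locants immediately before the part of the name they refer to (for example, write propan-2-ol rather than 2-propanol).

2-bromononanal

Counting along the main chain through the –CHO group gives 9 carbons: the parent is nonane.
An aldehyde (terminal –CHO) is the principal characteristic group, giving the suffix -al.
Choose the numbering such that the aldehyde carbon is C-1 by definition.
That gives a bromo group at C-2.
Putting it together: 2-bromononanal.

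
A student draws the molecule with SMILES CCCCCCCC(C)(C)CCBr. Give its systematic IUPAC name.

The parent chain contains 10 carbons (decane).
Choose the numbering such that the substituent locant set {1,3,3} is lower than {8,8,10} at the first point of difference.
This places a bromo group at C-1; two methyl groups at C-3.
The substituents are ordered alphabetically, ignoring any di-/tri- multipliers.
The name is 1-bromo-3,3-dimethyldecane.

1-bromo-3,3-dimethyldecane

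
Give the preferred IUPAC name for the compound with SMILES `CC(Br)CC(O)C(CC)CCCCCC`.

Counting along the main chain through the –OH group gives 11 carbons: the parent is undecane.
The principal characteristic group is an alcohol (–OH), named with the suffix -ol.
Number the chain so that numbering from this end puts the hydroxyl group at C-4 rather than C-8.
This places the hydroxyl at C-4; a bromo group at C-2; an ethyl group at C-5.
Prefixes are listed alphabetically: bromo, ethyl.
Assembling the pieces gives 2-bromo-5-ethylundecan-4-ol.

2-bromo-5-ethylundecan-4-ol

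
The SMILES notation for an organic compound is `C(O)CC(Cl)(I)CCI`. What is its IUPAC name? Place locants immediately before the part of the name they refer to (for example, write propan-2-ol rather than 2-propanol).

3-chloro-3,5-diiodopentan-1-ol

The longest carbon chain that includes the –OH group has 5 carbons, so the parent hydride is pentane.
The highest-priority functional group is an alcohol (–OH), so the name ends in -ol.
The numbering direction is chosen so that numbering from this end puts the hydroxyl group at C-1 rather than C-5.
This places the hydroxyl at C-1; a chloro group at C-3; iodo groups at C-3 and C-5.
Substituent prefixes are cited in alphabetical order (multiplying prefixes like di-/tri- are ignored for ordering).
Assembling the pieces gives 3-chloro-3,5-diiodopentan-1-ol.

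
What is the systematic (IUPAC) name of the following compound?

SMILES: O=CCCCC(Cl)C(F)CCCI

5-chloro-6-fluoro-9-iodononanal

Counting along the main chain through the –CHO group gives 9 carbons: the parent is nonane.
The highest-priority functional group is an aldehyde (terminal –CHO), so the name ends in -al.
Number the chain so that the aldehyde carbon is C-1 by definition.
That gives a chloro group at C-5; a fluoro group at C-6; an iodo group at C-9.
The substituents are ordered alphabetically, ignoring any di-/tri- multipliers.
The name is 5-chloro-6-fluoro-9-iodononanal.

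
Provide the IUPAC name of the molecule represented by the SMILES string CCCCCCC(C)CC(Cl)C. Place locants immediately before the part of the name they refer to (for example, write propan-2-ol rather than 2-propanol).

The parent chain contains 10 carbons (decane).
The numbering direction is chosen so that the substituent locant set {2,4} is lower than {7,9} at the first point of difference.
This places a chloro group at C-2; a methyl group at C-4.
Prefixes are listed alphabetically: chloro, methyl.
The name is 2-chloro-4-methyldecane.

2-chloro-4-methyldecane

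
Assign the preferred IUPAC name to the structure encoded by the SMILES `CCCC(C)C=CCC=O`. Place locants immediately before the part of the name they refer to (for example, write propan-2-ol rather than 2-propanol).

5-methyloct-3-enal

Counting along the main chain through the –CHO group and the multiple bond gives 8 carbons: the parent is octane.
An aldehyde (terminal –CHO) is the principal characteristic group, giving the suffix -al.
The chain contains a C=C double bond, so the unsaturation ending is -ene.
The numbering direction is chosen so that the aldehyde carbon is C-1 by definition.
This places the double bond between C-3 and C-4; a methyl group at C-5.
Assembling the pieces gives 5-methyloct-3-enal.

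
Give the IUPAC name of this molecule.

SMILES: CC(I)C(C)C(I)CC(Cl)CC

The longest carbon chain is 8 atoms: the parent is octane.
Choose the numbering such that the substituent locant set {2,3,4,6} is lower than {3,5,6,7} at the first point of difference.
This places a chloro group at C-6; iodo groups at C-2 and C-4; a methyl group at C-3.
Substituent prefixes are cited in alphabetical order (multiplying prefixes like di-/tri- are ignored for ordering).
Putting it together: 6-chloro-2,4-diiodo-3-methyloctane.

6-chloro-2,4-diiodo-3-methyloctane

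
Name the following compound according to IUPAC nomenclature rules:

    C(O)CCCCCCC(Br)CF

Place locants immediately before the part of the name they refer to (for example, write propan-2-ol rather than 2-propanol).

The longest chain bearing the –OH group is 9 carbons long (nonane).
An alcohol (–OH) is the principal characteristic group, giving the suffix -ol.
Choose the numbering such that numbering from this end puts the hydroxyl group at C-1 rather than C-9.
This places the hydroxyl at C-1; a bromo group at C-8; a fluoro group at C-9.
The substituents are ordered alphabetically, ignoring any di-/tri- multipliers.
The name is 8-bromo-9-fluorononan-1-ol.

8-bromo-9-fluorononan-1-ol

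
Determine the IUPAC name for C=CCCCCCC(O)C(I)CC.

Counting along the main chain through the –OH group and the multiple bond gives 11 carbons: the parent is undecane.
The highest-priority functional group is an alcohol (–OH), so the name ends in -ol.
A C=C double bond in the chain gives the infix -ene-.
The numbering direction is chosen so that numbering from this end puts the hydroxyl group at C-4 rather than C-8.
This places the hydroxyl at C-4; the double bond between C-10 and C-11; an iodo group at C-3.
Putting it together: 3-iodoundec-10-en-4-ol.

3-iodoundec-10-en-4-ol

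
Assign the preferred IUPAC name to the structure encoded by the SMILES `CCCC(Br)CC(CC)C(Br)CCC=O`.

4,7-dibromo-5-ethyldecanal

The longest chain bearing the –CHO group is 10 carbons long (decane).
The highest-priority functional group is an aldehyde (terminal –CHO), so the name ends in -al.
Number the chain so that the aldehyde carbon is C-1 by definition.
That gives bromo groups at C-4 and C-7; an ethyl group at C-5.
The substituents are ordered alphabetically, ignoring any di-/tri- multipliers.
The name is 4,7-dibromo-5-ethyldecanal.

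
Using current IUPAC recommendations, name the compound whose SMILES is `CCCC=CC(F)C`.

2-fluorohept-3-ene

Counting along the main chain through the multiple bond gives 7 carbons: the parent is heptane.
A C=C double bond in the chain gives the infix -ene-.
Choose the numbering such that numbering from this end puts the double bond at C-3 rather than C-4.
That gives the double bond between C-3 and C-4; a fluoro group at C-2.
Assembling the pieces gives 2-fluorohept-3-ene.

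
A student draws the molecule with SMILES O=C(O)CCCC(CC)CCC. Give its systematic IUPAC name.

The longest carbon chain that includes the –COOH group has 8 carbons, so the parent hydride is octane.
The principal characteristic group is a carboxylic acid (terminal –COOH), named with the suffix -oic acid.
The numbering direction is chosen so that the carboxylic acid carbon is C-1 by definition.
That gives an ethyl group at C-5.
Putting it together: 5-ethyloctanoic acid.

5-ethyloctanoic acid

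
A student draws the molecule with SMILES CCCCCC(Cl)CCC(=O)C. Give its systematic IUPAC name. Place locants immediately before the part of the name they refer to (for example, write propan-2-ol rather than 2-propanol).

5-chlorodecan-2-one

The longest chain bearing the carbonyl is 10 carbons long (decane).
A ketone (C=O on an internal carbon) is the principal characteristic group, giving the suffix -one.
The numbering direction is chosen so that numbering from this end puts the carbonyl group at C-2 rather than C-9.
That gives the carbonyl at C-2; a chloro group at C-5.
Putting it together: 5-chlorodecan-2-one.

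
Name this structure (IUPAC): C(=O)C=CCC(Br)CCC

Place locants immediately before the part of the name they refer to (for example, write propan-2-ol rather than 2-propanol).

The longest chain bearing the –CHO group and the multiple bond is 8 carbons long (octane).
The principal characteristic group is an aldehyde (terminal –CHO), named with the suffix -al.
The chain contains a C=C double bond, so the unsaturation ending is -ene.
The numbering direction is chosen so that the aldehyde carbon is C-1 by definition.
That gives the double bond between C-2 and C-3; a bromo group at C-5.
Assembling the pieces gives 5-bromooct-2-enal.

5-bromooct-2-enal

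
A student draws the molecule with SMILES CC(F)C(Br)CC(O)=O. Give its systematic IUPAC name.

3-bromo-4-fluoropentanoic acid

The longest carbon chain that includes the –COOH group has 5 carbons, so the parent hydride is pentane.
The highest-priority functional group is a carboxylic acid (terminal –COOH), so the name ends in -oic acid.
The numbering direction is chosen so that the carboxylic acid carbon is C-1 by definition.
That gives a bromo group at C-3; a fluoro group at C-4.
Prefixes are listed alphabetically: bromo, fluoro.
Assembling the pieces gives 3-bromo-4-fluoropentanoic acid.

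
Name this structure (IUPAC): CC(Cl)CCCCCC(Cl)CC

2,8-dichlorodecane

The parent chain contains 10 carbons (decane).
The numbering direction is chosen so that the substituent locant set {2,8} is lower than {3,9} at the first point of difference.
This places chloro groups at C-2 and C-8.
Putting it together: 2,8-dichlorodecane.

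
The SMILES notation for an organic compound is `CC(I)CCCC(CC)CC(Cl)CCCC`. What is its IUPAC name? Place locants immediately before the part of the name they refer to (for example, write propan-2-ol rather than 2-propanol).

8-chloro-6-ethyl-2-iodododecane

The longest carbon chain is 12 atoms: the parent is dodecane.
The numbering direction is chosen so that the substituent locant set {2,6,8} is lower than {5,7,11} at the first point of difference.
This places a chloro group at C-8; an ethyl group at C-6; an iodo group at C-2.
Prefixes are listed alphabetically: chloro, ethyl, iodo.
The name is 8-chloro-6-ethyl-2-iodododecane.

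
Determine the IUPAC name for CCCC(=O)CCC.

Counting along the main chain through the carbonyl gives 7 carbons: the parent is heptane.
A ketone (C=O on an internal carbon) is the principal characteristic group, giving the suffix -one.
Both numbering directions give the same locant set; either may be used.
With this numbering: the carbonyl at C-4.
The name is heptan-4-one.

heptan-4-one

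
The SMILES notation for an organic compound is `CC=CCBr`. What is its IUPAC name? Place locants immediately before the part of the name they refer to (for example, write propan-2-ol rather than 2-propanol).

The longest carbon chain that includes the multiple bond has 4 carbons, so the parent hydride is butane.
The chain contains a C=C double bond, so the unsaturation ending is -ene.
Choose the numbering such that the substituent locant set {1} is lower than {4} at the first point of difference.
That gives the double bond between C-2 and C-3; a bromo group at C-1.
Assembling the pieces gives 1-bromobut-2-ene.

1-bromobut-2-ene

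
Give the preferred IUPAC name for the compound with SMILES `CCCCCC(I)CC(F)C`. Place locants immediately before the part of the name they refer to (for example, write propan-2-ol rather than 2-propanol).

2-fluoro-4-iodononane

The parent chain contains 9 carbons (nonane).
Choose the numbering such that the substituent locant set {2,4} is lower than {6,8} at the first point of difference.
With this numbering: a fluoro group at C-2; an iodo group at C-4.
The substituents are ordered alphabetically, ignoring any di-/tri- multipliers.
Putting it together: 2-fluoro-4-iodononane.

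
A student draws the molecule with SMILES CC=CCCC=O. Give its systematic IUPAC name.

hex-4-enal

The longest carbon chain that includes the –CHO group and the multiple bond has 6 carbons, so the parent hydride is hexane.
The principal characteristic group is an aldehyde (terminal –CHO), named with the suffix -al.
The chain contains a C=C double bond, so the unsaturation ending is -ene.
Choose the numbering such that the aldehyde carbon is C-1 by definition.
That gives the double bond between C-4 and C-5.
Putting it together: hex-4-enal.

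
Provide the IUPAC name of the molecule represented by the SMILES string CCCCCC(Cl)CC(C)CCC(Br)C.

The parent chain contains 12 carbons (dodecane).
Number the chain so that the substituent locant set {2,5,7} is lower than {6,8,11} at the first point of difference.
That gives a bromo group at C-2; a chloro group at C-7; a methyl group at C-5.
Prefixes are listed alphabetically: bromo, chloro, methyl.
Putting it together: 2-bromo-7-chloro-5-methyldodecane.

2-bromo-7-chloro-5-methyldodecane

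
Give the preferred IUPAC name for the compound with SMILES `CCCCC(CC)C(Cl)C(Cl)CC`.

3,4-dichloro-5-ethylnonane

The longest continuous carbon chain has 9 atoms, so the parent hydride is nonane.
Choose the numbering such that the substituent locant set {3,4,5} is lower than {5,6,7} at the first point of difference.
That gives chloro groups at C-3 and C-4; an ethyl group at C-5.
Substituent prefixes are cited in alphabetical order (multiplying prefixes like di-/tri- are ignored for ordering).
The name is 3,4-dichloro-5-ethylnonane.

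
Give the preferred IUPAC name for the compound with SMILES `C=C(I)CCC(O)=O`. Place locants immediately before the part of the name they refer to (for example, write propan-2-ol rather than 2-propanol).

The longest chain bearing the –COOH group and the multiple bond is 5 carbons long (pentane).
The highest-priority functional group is a carboxylic acid (terminal –COOH), so the name ends in -oic acid.
There is one C=C double bond, indicated by the ending -ene.
The numbering direction is chosen so that the carboxylic acid carbon is C-1 by definition.
With this numbering: the double bond between C-4 and C-5; an iodo group at C-4.
Putting it together: 4-iodopent-4-enoic acid.

4-iodopent-4-enoic acid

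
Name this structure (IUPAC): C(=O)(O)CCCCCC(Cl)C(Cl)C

7,8-dichlorononanoic acid

The longest carbon chain that includes the –COOH group has 9 carbons, so the parent hydride is nonane.
The principal characteristic group is a carboxylic acid (terminal –COOH), named with the suffix -oic acid.
Choose the numbering such that the carboxylic acid carbon is C-1 by definition.
This places chloro groups at C-7 and C-8.
Assembling the pieces gives 7,8-dichlorononanoic acid.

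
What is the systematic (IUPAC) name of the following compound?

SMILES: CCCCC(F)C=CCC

5-fluoronon-3-ene

The longest chain bearing the multiple bond is 9 carbons long (nonane).
A C=C double bond in the chain gives the infix -ene-.
Number the chain so that numbering from this end puts the double bond at C-3 rather than C-6.
This places the double bond between C-3 and C-4; a fluoro group at C-5.
The name is 5-fluoronon-3-ene.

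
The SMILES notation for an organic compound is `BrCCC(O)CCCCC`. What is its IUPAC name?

1-bromooctan-3-ol

Counting along the main chain through the –OH group gives 8 carbons: the parent is octane.
The highest-priority functional group is an alcohol (–OH), so the name ends in -ol.
Number the chain so that numbering from this end puts the hydroxyl group at C-3 rather than C-6.
This places the hydroxyl at C-3; a bromo group at C-1.
Assembling the pieces gives 1-bromooctan-3-ol.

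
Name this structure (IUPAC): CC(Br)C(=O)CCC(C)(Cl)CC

2-bromo-6-chloro-6-methyloctan-3-one

The longest chain bearing the carbonyl is 8 carbons long (octane).
The principal characteristic group is a ketone (C=O on an internal carbon), named with the suffix -one.
Number the chain so that numbering from this end puts the carbonyl group at C-3 rather than C-6.
With this numbering: the carbonyl at C-3; a bromo group at C-2; a chloro group at C-6; a methyl group at C-6.
Prefixes are listed alphabetically: bromo, chloro, methyl.
Putting it together: 2-bromo-6-chloro-6-methyloctan-3-one.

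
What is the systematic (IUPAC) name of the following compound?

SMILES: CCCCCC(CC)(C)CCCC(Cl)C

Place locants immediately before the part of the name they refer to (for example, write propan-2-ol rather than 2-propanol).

The longest carbon chain is 11 atoms: the parent is undecane.
Choose the numbering such that the substituent locant set {2,6,6} is lower than {6,6,10} at the first point of difference.
With this numbering: a chloro group at C-2; an ethyl group at C-6; a methyl group at C-6.
Prefixes are listed alphabetically: chloro, ethyl, methyl.
The name is 2-chloro-6-ethyl-6-methylundecane.

2-chloro-6-ethyl-6-methylundecane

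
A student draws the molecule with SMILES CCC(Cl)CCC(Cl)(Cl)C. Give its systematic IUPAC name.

2,2,5-trichloroheptane

The longest carbon chain is 7 atoms: the parent is heptane.
Choose the numbering such that the substituent locant set {2,2,5} is lower than {3,6,6} at the first point of difference.
This places chloro groups at C-2 (×2) and C-5.
Putting it together: 2,2,5-trichloroheptane.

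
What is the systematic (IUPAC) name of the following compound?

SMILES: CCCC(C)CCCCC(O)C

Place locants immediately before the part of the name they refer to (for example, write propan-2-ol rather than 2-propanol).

7-methyldecan-2-ol

Counting along the main chain through the –OH group gives 10 carbons: the parent is decane.
An alcohol (–OH) is the principal characteristic group, giving the suffix -ol.
Choose the numbering such that numbering from this end puts the hydroxyl group at C-2 rather than C-9.
With this numbering: the hydroxyl at C-2; a methyl group at C-7.
The name is 7-methyldecan-2-ol.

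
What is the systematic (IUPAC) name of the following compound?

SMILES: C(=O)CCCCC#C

hept-6-ynal

The longest chain bearing the –CHO group and the multiple bond is 7 carbons long (heptane).
The principal characteristic group is an aldehyde (terminal –CHO), named with the suffix -al.
The chain contains a C≡C triple bond, so the unsaturation ending is -yne.
The numbering direction is chosen so that the aldehyde carbon is C-1 by definition.
That gives the triple bond between C-6 and C-7.
Putting it together: hept-6-ynal.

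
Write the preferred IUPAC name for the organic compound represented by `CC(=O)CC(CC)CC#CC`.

The longest chain bearing the carbonyl and the multiple bond is 8 carbons long (octane).
The highest-priority functional group is a ketone (C=O on an internal carbon), so the name ends in -one.
The chain contains a C≡C triple bond, so the unsaturation ending is -yne.
Number the chain so that numbering from this end puts the carbonyl group at C-2 rather than C-7.
This places the carbonyl at C-2; the triple bond between C-6 and C-7; an ethyl group at C-4.
Putting it together: 4-ethyloct-6-yn-2-one.

4-ethyloct-6-yn-2-one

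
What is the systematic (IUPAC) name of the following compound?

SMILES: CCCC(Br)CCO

3-bromohexan-1-ol

Counting along the main chain through the –OH group gives 6 carbons: the parent is hexane.
The principal characteristic group is an alcohol (–OH), named with the suffix -ol.
Choose the numbering such that numbering from this end puts the hydroxyl group at C-1 rather than C-6.
With this numbering: the hydroxyl at C-1; a bromo group at C-3.
The name is 3-bromohexan-1-ol.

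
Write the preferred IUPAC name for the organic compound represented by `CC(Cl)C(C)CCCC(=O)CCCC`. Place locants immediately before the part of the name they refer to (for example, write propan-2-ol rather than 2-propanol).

Counting along the main chain through the carbonyl gives 11 carbons: the parent is undecane.
A ketone (C=O on an internal carbon) is the principal characteristic group, giving the suffix -one.
The numbering direction is chosen so that numbering from this end puts the carbonyl group at C-5 rather than C-7.
That gives the carbonyl at C-5; a chloro group at C-10; a methyl group at C-9.
Prefixes are listed alphabetically: chloro, methyl.
Putting it together: 10-chloro-9-methylundecan-5-one.

10-chloro-9-methylundecan-5-one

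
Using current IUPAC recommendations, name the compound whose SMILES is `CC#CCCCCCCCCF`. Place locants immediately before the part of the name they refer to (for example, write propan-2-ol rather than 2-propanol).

The longest carbon chain that includes the multiple bond has 11 carbons, so the parent hydride is undecane.
The chain contains a C≡C triple bond, so the unsaturation ending is -yne.
Choose the numbering such that numbering from this end puts the triple bond at C-2 rather than C-9.
With this numbering: the triple bond between C-2 and C-3; a fluoro group at C-11.
Assembling the pieces gives 11-fluoroundec-2-yne.

11-fluoroundec-2-yne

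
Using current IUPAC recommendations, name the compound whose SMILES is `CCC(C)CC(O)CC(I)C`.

2-iodo-6-methyloctan-4-ol

The longest chain bearing the –OH group is 8 carbons long (octane).
An alcohol (–OH) is the principal characteristic group, giving the suffix -ol.
Number the chain so that numbering from this end puts the hydroxyl group at C-4 rather than C-5.
With this numbering: the hydroxyl at C-4; an iodo group at C-2; a methyl group at C-6.
The substituents are ordered alphabetically, ignoring any di-/tri- multipliers.
Assembling the pieces gives 2-iodo-6-methyloctan-4-ol.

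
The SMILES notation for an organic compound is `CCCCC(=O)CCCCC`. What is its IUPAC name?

The longest carbon chain that includes the carbonyl has 10 carbons, so the parent hydride is decane.
The principal characteristic group is a ketone (C=O on an internal carbon), named with the suffix -one.
The numbering direction is chosen so that numbering from this end puts the carbonyl group at C-5 rather than C-6.
With this numbering: the carbonyl at C-5.
Putting it together: decan-5-one.

decan-5-one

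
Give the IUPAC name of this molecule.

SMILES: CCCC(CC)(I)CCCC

4-ethyl-4-iodooctane

The parent chain contains 8 carbons (octane).
The numbering direction is chosen so that the substituent locant set {4,4} is lower than {5,5} at the first point of difference.
This places an ethyl group at C-4; an iodo group at C-4.
The substituents are ordered alphabetically, ignoring any di-/tri- multipliers.
The name is 4-ethyl-4-iodooctane.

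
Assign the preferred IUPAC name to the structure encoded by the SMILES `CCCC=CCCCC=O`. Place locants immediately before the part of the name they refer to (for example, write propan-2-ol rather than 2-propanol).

Counting along the main chain through the –CHO group and the multiple bond gives 9 carbons: the parent is nonane.
An aldehyde (terminal –CHO) is the principal characteristic group, giving the suffix -al.
There is one C=C double bond, indicated by the ending -ene.
Choose the numbering such that the aldehyde carbon is C-1 by definition.
This places the double bond between C-5 and C-6.
Putting it together: non-5-enal.

non-5-enal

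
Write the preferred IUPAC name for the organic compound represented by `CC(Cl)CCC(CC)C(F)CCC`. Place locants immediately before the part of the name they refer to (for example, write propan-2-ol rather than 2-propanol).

The longest continuous carbon chain has 9 atoms, so the parent hydride is nonane.
Choose the numbering such that the substituent locant set {2,5,6} is lower than {4,5,8} at the first point of difference.
That gives a chloro group at C-2; an ethyl group at C-5; a fluoro group at C-6.
Substituent prefixes are cited in alphabetical order (multiplying prefixes like di-/tri- are ignored for ordering).
Putting it together: 2-chloro-5-ethyl-6-fluorononane.

2-chloro-5-ethyl-6-fluorononane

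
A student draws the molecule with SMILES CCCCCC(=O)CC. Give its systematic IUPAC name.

Counting along the main chain through the carbonyl gives 8 carbons: the parent is octane.
A ketone (C=O on an internal carbon) is the principal characteristic group, giving the suffix -one.
Number the chain so that numbering from this end puts the carbonyl group at C-3 rather than C-6.
That gives the carbonyl at C-3.
The name is octan-3-one.

octan-3-one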